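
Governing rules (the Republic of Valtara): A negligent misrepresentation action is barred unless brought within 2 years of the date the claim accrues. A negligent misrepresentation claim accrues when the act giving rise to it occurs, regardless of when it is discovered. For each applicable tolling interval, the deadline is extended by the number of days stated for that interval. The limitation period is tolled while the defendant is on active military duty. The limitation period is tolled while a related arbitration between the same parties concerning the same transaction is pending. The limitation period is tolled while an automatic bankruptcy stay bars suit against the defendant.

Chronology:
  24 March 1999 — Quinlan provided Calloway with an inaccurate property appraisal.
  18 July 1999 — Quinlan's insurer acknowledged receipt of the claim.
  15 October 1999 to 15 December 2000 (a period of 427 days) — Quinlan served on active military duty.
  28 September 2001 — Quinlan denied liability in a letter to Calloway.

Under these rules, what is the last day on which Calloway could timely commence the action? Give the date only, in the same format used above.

25 May 2002

The claim accrued on 24 March 1999, the date of the act.
Adding the 2 years base period to 24 March 1999 gives a deadline of 24 March 2001, before any tolling.
The defendant's active military service from 15 October 1999 to 15 December 2000 tolled the period for 427 days, extending the deadline to 25 May 2002.
None of the other events listed affects the running of the period under the stated rules.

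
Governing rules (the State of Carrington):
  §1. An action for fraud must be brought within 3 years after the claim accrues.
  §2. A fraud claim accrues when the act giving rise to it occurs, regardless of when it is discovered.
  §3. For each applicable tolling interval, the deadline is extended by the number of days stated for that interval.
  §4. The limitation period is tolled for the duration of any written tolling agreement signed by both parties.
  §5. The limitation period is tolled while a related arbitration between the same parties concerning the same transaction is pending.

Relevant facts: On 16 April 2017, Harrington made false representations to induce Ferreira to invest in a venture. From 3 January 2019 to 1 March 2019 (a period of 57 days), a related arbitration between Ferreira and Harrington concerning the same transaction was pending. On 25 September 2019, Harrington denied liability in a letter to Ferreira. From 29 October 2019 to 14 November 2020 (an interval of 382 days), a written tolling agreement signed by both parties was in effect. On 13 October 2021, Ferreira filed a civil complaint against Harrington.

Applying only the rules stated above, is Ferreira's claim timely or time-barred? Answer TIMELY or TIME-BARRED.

The limitation period began to run on 16 April 2017.
The untolled deadline — 3 years after 16 April 2017 — is 16 April 2020.
The pending related arbitration from 3 January 2019 to 1 March 2019 tolled the period for 57 days, extending the deadline to 12 June 2020.
The period was tolled for 382 days by the written tolling agreement (29 October 2019 to 14 November 2020), pushing the deadline to 29 June 2021.
The other events in the timeline have no effect on the limitation period under the stated rules.
Filing on 13 October 2021 missed the 29 June 2021 deadline — the action is time-barred.

TIME-BARRED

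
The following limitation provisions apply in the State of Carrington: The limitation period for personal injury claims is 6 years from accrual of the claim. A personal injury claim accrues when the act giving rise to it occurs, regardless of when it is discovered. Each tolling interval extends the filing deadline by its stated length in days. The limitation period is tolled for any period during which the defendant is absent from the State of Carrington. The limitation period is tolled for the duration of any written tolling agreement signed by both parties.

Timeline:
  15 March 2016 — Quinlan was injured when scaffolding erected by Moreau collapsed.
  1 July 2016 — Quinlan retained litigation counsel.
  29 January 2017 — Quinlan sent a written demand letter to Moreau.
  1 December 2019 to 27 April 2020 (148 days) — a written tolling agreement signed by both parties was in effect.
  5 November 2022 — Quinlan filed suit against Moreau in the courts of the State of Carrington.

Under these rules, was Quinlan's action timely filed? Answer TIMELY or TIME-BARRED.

TIME-BARRED

The claim accrued on 15 March 2016, when the wrongful act occurred.
The untolled deadline — 6 years after 15 March 2016 — is 15 March 2022.
Because the written tolling agreement ran from 1 December 2019 to 27 April 2020, the deadline is extended by 148 days to 10 August 2022.
The other events in the timeline have no effect on the limitation period under the stated rules.
Quinlan filed on 5 November 2022, after the 10 August 2022 deadline, so the action is time-barred.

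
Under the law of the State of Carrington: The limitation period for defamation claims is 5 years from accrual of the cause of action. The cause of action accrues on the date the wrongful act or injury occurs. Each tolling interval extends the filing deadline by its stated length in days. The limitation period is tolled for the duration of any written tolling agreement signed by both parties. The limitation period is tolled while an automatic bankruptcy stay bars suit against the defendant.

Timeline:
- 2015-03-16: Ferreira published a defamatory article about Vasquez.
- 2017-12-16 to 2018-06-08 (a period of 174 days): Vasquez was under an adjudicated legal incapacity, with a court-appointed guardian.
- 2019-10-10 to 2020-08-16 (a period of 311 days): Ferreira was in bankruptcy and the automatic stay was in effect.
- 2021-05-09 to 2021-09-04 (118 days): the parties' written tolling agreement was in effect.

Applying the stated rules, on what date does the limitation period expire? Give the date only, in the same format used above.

2021-01-21

The cause of action accrued on 2015-03-16, the date of the act.
Adding the 5 years base period to 2015-03-16 gives a deadline of 2020-03-16, before any tolling.
The period was tolled for 311 days by the automatic bankruptcy stay (2019-10-10 to 2020-08-16), pushing the deadline to 2021-01-21.
The written tolling agreement starting 2021-05-09 came too late — the period had run on 2021-01-21 — and so does not extend the deadline.
No stated provision tolls the period for the plaintiff's incapacity, so the interval from 2017-12-16 to 2018-06-08 has no effect on the deadline.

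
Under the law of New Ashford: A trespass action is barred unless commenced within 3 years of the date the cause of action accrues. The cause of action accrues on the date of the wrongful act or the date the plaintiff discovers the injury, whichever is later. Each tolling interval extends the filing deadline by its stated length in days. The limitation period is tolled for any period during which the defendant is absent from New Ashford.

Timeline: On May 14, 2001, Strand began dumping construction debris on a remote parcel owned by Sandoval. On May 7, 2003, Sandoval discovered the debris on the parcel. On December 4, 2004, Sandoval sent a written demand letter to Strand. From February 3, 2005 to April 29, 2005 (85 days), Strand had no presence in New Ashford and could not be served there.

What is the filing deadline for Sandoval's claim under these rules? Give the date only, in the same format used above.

Because discovery on May 7, 2003 post-dates the May 14, 2001 act, accrual under the later-of rule falls on May 7, 2003.
3 years from May 7, 2003 is May 7, 2006.
The defendant's absence from the jurisdiction from February 3, 2005 to April 29, 2005 tolled the period for 85 days, extending the deadline to July 31, 2006.
Nothing else in the chronology tolls or restarts the period.

July 31, 2006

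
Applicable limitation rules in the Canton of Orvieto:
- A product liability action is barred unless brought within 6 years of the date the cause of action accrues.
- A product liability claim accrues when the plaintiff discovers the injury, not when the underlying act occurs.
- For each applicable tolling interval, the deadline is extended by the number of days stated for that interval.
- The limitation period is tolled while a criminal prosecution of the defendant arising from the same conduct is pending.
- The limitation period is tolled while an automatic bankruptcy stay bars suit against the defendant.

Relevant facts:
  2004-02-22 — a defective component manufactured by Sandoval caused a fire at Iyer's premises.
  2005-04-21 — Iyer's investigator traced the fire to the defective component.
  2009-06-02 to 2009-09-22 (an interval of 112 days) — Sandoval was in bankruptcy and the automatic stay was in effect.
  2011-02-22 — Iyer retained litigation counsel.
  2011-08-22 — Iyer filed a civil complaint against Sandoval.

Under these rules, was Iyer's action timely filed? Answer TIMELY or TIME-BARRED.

TIME-BARRED

Accrual is tied to discovery, so the period began on 2005-04-21 rather than on 2004-02-22 when the act occurred.
Adding the 6 years base period to 2005-04-21 gives a deadline of 2011-04-21, before any tolling.
The period was tolled for 112 days by the automatic bankruptcy stay (2009-06-02 to 2009-09-22), pushing the deadline to 2011-08-11.
The other events in the timeline have no effect on the limitation period under the stated rules.
Iyer filed on 2011-08-22, after the 2011-08-11 deadline, so the action is time-barred.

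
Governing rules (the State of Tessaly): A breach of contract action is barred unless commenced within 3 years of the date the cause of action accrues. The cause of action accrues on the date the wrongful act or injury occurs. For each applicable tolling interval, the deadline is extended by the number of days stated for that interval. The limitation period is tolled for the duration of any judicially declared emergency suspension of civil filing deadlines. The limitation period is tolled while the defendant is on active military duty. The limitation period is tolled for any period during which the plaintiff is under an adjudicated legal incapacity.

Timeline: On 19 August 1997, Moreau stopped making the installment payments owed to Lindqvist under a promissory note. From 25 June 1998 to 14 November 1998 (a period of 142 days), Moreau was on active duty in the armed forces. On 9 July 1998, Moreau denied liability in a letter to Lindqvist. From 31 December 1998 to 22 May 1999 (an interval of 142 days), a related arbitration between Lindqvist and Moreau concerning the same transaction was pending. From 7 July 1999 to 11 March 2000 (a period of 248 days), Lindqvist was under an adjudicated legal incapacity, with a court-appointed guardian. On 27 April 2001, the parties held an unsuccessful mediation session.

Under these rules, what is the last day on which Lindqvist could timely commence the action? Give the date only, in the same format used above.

13 September 2001

The limitation period began to run on 19 August 1997.
Adding the 3 years base period to 19 August 1997 gives a deadline of 19 August 2000, before any tolling.
The defendant's active military service from 25 June 1998 to 14 November 1998 tolled the period for 142 days, extending the deadline to 8 January 2001.
The period was tolled for 248 days by the plaintiff's legal incapacity (7 July 1999 to 11 March 2000), pushing the deadline to 13 September 2001.
Although a pending arbitration ran from 31 December 1998 to 22 May 1999, the stated rules do not make that a tolling event, so it is disregarded.
Nothing else in the chronology tolls or restarts the period.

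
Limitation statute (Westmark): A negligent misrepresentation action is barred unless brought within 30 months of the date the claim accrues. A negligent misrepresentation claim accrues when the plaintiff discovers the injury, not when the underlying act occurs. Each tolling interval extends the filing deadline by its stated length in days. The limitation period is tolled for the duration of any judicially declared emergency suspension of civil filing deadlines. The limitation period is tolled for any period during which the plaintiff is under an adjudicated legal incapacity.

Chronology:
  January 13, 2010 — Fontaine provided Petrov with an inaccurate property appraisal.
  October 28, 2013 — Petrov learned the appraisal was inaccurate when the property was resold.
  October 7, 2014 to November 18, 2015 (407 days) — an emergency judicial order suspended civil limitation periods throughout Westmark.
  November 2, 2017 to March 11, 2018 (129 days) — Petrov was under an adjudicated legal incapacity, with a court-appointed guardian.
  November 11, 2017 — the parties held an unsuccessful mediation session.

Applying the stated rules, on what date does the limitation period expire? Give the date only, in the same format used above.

June 9, 2017

The claim did not accrue until Petrov discovered the injury on October 28, 2013; the January 13, 2010 act date does not start the clock under the stated rule.
Adding the 30 months base period to October 28, 2013 gives a deadline of April 28, 2016, before any tolling.
The period was tolled for 407 days by the emergency suspension of filing deadlines (October 7, 2014 to November 18, 2015), pushing the deadline to June 9, 2017.
The plaintiff's legal incapacity from November 2, 2017 to March 11, 2018 began after the period had already run on June 9, 2017, so it has no tolling effect.
The other events in the timeline have no effect on the limitation period under the stated rules.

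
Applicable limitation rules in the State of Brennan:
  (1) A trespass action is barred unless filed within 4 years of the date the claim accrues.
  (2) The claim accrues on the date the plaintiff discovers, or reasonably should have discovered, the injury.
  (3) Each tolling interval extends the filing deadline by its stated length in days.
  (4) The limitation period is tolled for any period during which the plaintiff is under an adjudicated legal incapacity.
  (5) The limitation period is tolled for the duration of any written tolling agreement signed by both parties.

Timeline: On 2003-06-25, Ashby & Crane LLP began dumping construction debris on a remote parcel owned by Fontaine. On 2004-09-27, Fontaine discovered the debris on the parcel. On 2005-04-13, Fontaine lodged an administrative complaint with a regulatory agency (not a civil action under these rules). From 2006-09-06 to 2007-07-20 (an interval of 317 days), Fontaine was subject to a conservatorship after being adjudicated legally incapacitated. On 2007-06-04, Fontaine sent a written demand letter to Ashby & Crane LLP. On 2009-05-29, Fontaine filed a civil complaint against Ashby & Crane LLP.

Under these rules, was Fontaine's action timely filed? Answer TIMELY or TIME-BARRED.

TIMELY

The claim did not accrue until Fontaine discovered the injury on 2004-09-27; the 2003-06-25 act date does not start the clock under the stated rule.
4 years from 2004-09-27 is 2008-09-27.
Because the plaintiff's legal incapacity ran from 2006-09-06 to 2007-07-20, the deadline is extended by 317 days to 2009-08-10.
None of the other events listed affects the running of the period under the stated rules.
The 2009-05-29 filing precedes the 2009-08-10 deadline; the claim is timely.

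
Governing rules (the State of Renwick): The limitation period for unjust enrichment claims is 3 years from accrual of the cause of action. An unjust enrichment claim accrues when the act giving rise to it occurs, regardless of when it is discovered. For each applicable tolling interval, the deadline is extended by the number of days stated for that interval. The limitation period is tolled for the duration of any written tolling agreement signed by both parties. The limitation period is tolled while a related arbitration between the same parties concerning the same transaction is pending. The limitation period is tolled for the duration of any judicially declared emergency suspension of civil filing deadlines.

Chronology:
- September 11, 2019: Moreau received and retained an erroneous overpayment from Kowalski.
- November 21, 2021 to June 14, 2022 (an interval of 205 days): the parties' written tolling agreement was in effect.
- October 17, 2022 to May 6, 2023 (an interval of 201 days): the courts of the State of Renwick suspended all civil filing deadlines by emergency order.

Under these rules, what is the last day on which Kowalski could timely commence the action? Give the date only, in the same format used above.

October 22, 2023

The cause of action accrued on September 11, 2019, the date of the act.
Adding the 3 years base period to September 11, 2019 gives a deadline of September 11, 2022, before any tolling.
Because the written tolling agreement ran from November 21, 2021 to June 14, 2022, the deadline is extended by 205 days to April 4, 2023.
The emergency suspension of filing deadlines from October 17, 2022 to May 6, 2023 tolled the period for 201 days, extending the deadline to October 22, 2023.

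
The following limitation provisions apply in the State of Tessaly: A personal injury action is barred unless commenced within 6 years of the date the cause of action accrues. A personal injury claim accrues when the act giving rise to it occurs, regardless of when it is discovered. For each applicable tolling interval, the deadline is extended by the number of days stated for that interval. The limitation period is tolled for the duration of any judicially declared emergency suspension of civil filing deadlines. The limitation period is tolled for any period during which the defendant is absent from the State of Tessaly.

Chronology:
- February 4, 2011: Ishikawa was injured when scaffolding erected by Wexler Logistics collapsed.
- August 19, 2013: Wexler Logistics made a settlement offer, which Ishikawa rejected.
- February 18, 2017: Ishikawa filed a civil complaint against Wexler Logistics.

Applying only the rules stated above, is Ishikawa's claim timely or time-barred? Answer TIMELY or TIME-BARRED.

The cause of action accrued on February 4, 2011, the date of the act.
The untolled deadline — 6 years after February 4, 2011 — is February 4, 2017.
Nothing else in the chronology tolls or restarts the period.
Filing on February 18, 2017 missed the February 4, 2017 deadline — the action is time-barred.

TIME-BARRED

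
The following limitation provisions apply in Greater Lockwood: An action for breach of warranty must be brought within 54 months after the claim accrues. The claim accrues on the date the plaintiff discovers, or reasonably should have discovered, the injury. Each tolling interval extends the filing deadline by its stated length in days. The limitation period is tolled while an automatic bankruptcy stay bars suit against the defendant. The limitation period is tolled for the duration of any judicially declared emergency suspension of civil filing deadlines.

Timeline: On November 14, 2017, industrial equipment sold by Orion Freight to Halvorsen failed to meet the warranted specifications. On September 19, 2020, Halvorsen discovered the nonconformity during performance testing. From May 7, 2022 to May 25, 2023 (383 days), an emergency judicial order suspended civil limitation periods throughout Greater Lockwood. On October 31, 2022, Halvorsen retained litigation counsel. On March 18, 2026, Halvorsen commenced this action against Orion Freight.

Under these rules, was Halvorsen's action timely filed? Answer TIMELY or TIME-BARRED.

Under the discovery rule, the claim accrued on September 19, 2020, when Halvorsen discovered the injury — not on the November 14, 2017 date of the underlying act.
The untolled deadline — 54 months after September 19, 2020 — is March 19, 2025.
Because the emergency suspension of filing deadlines ran from May 7, 2022 to May 25, 2023, the deadline is extended by 383 days to April 6, 2026.
The other events in the timeline have no effect on the limitation period under the stated rules.
Filing on March 18, 2026 beat the April 6, 2026 deadline — the action is timely.

TIMELY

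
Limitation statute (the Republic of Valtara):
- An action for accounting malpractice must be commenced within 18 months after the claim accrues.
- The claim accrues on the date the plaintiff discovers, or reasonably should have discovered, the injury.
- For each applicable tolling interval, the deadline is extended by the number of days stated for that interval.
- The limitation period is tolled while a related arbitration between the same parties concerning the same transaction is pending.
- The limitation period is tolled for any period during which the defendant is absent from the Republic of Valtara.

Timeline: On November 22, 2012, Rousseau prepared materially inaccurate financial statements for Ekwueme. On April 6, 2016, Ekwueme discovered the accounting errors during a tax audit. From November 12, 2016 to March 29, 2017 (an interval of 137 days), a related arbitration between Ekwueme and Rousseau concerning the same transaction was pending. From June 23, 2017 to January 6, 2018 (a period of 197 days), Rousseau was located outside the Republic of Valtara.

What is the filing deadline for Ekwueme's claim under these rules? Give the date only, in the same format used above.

Accrual is tied to discovery, so the period began on April 6, 2016 rather than on November 22, 2012 when the act occurred.
Adding the 18 months base period to April 6, 2016 gives a deadline of October 6, 2017, before any tolling.
The pending related arbitration from November 12, 2016 to March 29, 2017 tolled the period for 137 days, extending the deadline to February 20, 2018.
Because the defendant's absence from the jurisdiction ran from June 23, 2017 to January 6, 2018, the deadline is extended by 197 days to September 5, 2018.

September 5, 2018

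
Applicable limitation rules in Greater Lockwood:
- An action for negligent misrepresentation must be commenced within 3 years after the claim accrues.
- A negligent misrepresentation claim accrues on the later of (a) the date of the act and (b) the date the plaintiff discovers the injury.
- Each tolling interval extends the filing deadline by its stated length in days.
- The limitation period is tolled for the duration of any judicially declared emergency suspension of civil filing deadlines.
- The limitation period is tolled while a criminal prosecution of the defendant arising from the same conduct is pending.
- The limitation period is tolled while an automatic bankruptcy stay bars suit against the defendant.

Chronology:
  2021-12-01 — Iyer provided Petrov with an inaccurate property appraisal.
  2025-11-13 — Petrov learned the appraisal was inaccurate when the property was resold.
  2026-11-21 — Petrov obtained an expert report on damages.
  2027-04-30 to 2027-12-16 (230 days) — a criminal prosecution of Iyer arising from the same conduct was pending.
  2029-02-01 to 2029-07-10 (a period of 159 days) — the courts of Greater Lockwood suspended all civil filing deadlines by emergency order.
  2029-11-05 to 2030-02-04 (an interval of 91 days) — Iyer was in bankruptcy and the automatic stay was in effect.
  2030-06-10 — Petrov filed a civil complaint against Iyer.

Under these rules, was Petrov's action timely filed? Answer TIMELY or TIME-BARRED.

Taking the later of the act (2021-12-01) and discovery (2025-11-13), the claim accrued on 2025-11-13.
3 years from 2025-11-13 is 2028-11-13.
The pending criminal prosecution from 2027-04-30 to 2027-12-16 tolled the period for 230 days, extending the deadline to 2029-07-01.
The emergency suspension of filing deadlines from 2029-02-01 to 2029-07-10 tolled the period for 159 days, extending the deadline to 2029-12-07.
The period was tolled for 91 days by the automatic bankruptcy stay (2029-11-05 to 2030-02-04), pushing the deadline to 2030-03-08.
Nothing else in the chronology tolls or restarts the period.
The 2030-06-10 filing falls after the 2030-03-08 deadline; the claim is time-barred.

TIME-BARRED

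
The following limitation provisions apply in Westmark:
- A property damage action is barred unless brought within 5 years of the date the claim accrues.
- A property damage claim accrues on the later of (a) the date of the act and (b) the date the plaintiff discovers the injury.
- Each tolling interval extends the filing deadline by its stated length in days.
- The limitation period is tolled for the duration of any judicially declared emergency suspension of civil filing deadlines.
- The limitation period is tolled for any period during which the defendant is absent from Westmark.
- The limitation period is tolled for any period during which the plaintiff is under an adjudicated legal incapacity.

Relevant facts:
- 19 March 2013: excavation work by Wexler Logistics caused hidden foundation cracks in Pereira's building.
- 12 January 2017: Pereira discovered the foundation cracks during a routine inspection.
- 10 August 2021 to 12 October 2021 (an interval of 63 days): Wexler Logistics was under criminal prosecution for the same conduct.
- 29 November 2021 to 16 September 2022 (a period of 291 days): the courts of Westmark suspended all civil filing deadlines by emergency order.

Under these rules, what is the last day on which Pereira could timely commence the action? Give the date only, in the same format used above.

The claim accrued on 12 January 2017 — the later of the 19 March 2013 act and the 12 January 2017 discovery.
5 years from 12 January 2017 is 12 January 2022.
Because the emergency suspension of filing deadlines ran from 29 November 2021 to 16 September 2022, the deadline is extended by 291 days to 30 October 2022.
No stated provision tolls the period for a criminal prosecution, so the interval from 10 August 2021 to 12 October 2021 has no effect on the deadline.

30 October 2022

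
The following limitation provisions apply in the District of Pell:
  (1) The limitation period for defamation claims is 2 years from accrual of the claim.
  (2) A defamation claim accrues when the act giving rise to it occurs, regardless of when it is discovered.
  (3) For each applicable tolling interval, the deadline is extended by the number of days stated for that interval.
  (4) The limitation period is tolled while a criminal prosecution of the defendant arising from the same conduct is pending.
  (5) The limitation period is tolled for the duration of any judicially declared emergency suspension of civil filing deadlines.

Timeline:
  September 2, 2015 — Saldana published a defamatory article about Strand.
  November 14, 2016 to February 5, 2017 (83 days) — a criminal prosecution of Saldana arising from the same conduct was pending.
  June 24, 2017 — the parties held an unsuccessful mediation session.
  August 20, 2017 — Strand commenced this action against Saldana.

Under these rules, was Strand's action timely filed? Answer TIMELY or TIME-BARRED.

The claim accrued on September 2, 2015, when the wrongful act occurred.
The untolled deadline — 2 years after September 2, 2015 — is September 2, 2017.
The pending criminal prosecution from November 14, 2016 to February 5, 2017 tolled the period for 83 days, extending the deadline to November 24, 2017.
Nothing else in the chronology tolls or restarts the period.
Strand filed on August 20, 2017, before the November 24, 2017 deadline, so the action is timely.

TIMELY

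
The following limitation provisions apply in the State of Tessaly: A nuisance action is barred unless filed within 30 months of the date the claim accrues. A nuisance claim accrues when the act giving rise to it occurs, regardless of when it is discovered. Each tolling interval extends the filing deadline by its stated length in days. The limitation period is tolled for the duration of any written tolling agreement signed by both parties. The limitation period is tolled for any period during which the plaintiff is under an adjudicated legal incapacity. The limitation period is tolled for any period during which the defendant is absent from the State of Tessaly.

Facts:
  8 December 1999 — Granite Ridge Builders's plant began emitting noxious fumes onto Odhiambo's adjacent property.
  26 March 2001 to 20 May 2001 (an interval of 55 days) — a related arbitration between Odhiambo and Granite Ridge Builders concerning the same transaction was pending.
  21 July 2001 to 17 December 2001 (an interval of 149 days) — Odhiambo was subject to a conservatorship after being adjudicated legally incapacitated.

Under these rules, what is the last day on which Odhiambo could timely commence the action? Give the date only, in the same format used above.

The claim accrued on 8 December 1999, the date of the act.
Adding the 30 months base period to 8 December 1999 gives a deadline of 8 June 2002, before any tolling.
Because the plaintiff's legal incapacity ran from 21 July 2001 to 17 December 2001, the deadline is extended by 149 days to 4 November 2002.
No stated provision tolls the period for a pending arbitration, so the interval from 26 March 2001 to 20 May 2001 has no effect on the deadline.

4 November 2002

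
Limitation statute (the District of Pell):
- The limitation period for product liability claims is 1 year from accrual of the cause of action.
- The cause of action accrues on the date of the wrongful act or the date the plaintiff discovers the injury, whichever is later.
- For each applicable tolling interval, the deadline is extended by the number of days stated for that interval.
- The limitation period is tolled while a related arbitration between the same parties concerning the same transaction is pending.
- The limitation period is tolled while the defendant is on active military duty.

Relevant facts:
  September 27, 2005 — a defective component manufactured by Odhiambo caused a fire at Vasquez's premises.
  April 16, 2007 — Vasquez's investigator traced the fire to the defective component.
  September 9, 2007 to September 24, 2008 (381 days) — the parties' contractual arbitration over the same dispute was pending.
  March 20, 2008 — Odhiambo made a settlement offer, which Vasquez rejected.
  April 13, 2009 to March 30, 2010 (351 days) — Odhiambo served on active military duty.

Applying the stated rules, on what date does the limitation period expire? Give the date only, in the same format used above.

April 18, 2010

Because discovery on April 16, 2007 post-dates the September 27, 2005 act, accrual under the later-of rule falls on April 16, 2007.
Adding the 1 year base period to April 16, 2007 gives a deadline of April 16, 2008, before any tolling.
Because the pending related arbitration ran from September 9, 2007 to September 24, 2008, the deadline is extended by 381 days to May 2, 2009.
Because the defendant's active military service ran from April 13, 2009 to March 30, 2010, the deadline is extended by 351 days to April 18, 2010.
The other events in the timeline have no effect on the limitation period under the stated rules.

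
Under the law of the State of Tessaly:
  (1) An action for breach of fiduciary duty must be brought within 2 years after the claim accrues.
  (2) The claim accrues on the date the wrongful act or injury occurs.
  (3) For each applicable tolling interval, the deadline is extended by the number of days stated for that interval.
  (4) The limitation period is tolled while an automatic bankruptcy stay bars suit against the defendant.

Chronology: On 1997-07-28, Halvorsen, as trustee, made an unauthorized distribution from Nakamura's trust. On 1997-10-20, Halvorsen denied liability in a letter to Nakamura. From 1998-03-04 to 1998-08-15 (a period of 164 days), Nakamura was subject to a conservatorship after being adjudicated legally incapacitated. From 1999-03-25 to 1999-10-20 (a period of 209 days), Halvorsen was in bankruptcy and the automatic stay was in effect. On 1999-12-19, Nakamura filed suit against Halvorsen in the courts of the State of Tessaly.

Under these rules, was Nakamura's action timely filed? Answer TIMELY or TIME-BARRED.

The claim accrued on 1997-07-28, when the wrongful act occurred.
2 years from 1997-07-28 is 1999-07-28.
The automatic bankruptcy stay from 1999-03-25 to 1999-10-20 tolled the period for 209 days, extending the deadline to 2000-02-22.
The plaintiff's legal incapacity from 1998-03-04 to 1998-08-15 does not toll the period, because no stated rule makes the plaintiff's incapacity a tolling event.
The other events in the timeline have no effect on the limitation period under the stated rules.
Nakamura filed on 1999-12-19, before the 2000-02-22 deadline, so the action is timely.

TIMELY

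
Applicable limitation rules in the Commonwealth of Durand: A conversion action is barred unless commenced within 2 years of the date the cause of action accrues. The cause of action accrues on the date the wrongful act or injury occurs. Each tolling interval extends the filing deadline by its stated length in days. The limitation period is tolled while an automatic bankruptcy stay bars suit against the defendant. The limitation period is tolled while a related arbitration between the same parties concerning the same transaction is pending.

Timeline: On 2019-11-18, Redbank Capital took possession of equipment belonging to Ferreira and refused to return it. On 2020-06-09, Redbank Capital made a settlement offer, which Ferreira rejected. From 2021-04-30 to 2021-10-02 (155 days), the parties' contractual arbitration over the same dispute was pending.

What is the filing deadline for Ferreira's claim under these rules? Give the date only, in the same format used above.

2022-04-22

The limitation period began to run on 2019-11-18.
The untolled deadline — 2 years after 2019-11-18 — is 2021-11-18.
Because the pending related arbitration ran from 2021-04-30 to 2021-10-02, the deadline is extended by 155 days to 2022-04-22.
Nothing else in the chronology tolls or restarts the period.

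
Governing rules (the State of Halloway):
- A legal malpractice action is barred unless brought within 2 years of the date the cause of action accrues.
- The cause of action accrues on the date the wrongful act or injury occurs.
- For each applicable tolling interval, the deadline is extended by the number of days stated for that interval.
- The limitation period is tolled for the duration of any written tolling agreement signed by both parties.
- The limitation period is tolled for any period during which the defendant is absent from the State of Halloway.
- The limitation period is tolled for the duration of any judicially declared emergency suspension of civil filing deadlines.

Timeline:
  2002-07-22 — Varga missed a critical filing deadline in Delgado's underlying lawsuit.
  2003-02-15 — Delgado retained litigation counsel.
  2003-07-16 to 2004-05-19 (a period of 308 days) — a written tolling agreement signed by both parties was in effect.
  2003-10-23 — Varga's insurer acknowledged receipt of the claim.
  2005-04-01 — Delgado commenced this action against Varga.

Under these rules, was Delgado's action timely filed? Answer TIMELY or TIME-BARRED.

The cause of action accrued on 2002-07-22, the date of the act.
The untolled deadline — 2 years after 2002-07-22 — is 2004-07-22.
The written tolling agreement from 2003-07-16 to 2004-05-19 tolled the period for 308 days, extending the deadline to 2005-05-26.
Nothing else in the chronology tolls or restarts the period.
Delgado filed on 2005-04-01, before the 2005-05-26 deadline, so the action is timely.

TIMELY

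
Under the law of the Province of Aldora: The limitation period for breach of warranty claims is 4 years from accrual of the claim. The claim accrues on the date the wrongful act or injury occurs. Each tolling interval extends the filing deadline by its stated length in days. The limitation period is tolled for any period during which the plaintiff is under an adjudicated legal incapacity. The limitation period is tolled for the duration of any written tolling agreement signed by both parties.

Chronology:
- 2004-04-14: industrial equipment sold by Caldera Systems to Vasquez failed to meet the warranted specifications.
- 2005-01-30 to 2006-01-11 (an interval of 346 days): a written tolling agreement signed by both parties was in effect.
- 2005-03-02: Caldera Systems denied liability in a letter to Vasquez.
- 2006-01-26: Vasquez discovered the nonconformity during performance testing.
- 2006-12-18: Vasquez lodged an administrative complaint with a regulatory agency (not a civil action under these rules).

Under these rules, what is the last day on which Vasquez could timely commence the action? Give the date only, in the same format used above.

Accrual is governed by the date of the act, so the period began to run on 2004-04-14; the later discovery on 2006-01-26 is irrelevant under the stated rule.
Adding the 4 years base period to 2004-04-14 gives a deadline of 2008-04-14, before any tolling.
The written tolling agreement from 2005-01-30 to 2006-01-11 tolled the period for 346 days, extending the deadline to 2009-03-26.
None of the other events listed affects the running of the period under the stated rules.

2009-03-26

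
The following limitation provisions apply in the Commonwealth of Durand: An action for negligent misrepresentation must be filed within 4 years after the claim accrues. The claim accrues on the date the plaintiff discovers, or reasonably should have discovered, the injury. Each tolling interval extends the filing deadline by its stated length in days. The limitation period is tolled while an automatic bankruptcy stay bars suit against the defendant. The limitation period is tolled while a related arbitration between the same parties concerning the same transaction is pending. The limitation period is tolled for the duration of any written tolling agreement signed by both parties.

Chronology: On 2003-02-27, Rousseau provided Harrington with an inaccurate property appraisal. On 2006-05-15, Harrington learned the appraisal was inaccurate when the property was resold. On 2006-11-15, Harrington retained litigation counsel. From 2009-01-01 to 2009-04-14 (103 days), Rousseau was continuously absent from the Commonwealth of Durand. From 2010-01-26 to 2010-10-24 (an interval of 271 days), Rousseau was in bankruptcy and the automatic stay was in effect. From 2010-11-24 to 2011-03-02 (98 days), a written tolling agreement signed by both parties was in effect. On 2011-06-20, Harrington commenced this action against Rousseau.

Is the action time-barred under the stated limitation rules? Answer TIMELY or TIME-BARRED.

TIME-BARRED

Under the discovery rule, the claim accrued on 2006-05-15, when Harrington discovered the injury — not on the 2003-02-27 date of the underlying act.
Adding the 4 years base period to 2006-05-15 gives a deadline of 2010-05-15, before any tolling.
The automatic bankruptcy stay from 2010-01-26 to 2010-10-24 tolled the period for 271 days, extending the deadline to 2011-02-10.
The written tolling agreement from 2010-11-24 to 2011-03-02 tolled the period for 98 days, extending the deadline to 2011-05-19.
The defendant's absence from the jurisdiction from 2009-01-01 to 2009-04-14 does not toll the period, because no stated rule makes the defendant's absence a tolling event.
The other events in the timeline have no effect on the limitation period under the stated rules.
The 2011-06-20 filing falls after the 2011-05-19 deadline; the claim is time-barred.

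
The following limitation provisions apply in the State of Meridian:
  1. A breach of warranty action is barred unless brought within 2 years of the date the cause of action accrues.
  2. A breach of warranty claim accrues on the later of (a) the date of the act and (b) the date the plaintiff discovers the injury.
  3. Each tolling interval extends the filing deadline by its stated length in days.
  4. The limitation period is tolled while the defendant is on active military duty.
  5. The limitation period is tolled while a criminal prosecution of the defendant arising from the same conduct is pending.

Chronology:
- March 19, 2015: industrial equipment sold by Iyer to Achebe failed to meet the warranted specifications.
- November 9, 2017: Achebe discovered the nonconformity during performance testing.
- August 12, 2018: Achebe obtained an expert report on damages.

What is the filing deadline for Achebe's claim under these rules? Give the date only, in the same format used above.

Taking the later of the act (March 19, 2015) and discovery (November 9, 2017), the claim accrued on November 9, 2017.
The untolled deadline — 2 years after November 9, 2017 — is November 9, 2019.
The other events in the timeline have no effect on the limitation period under the stated rules.

November 9, 2019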